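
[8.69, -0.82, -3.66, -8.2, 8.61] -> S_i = Random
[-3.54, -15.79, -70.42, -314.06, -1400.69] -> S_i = -3.54*4.46^i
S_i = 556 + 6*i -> [556, 562, 568, 574, 580]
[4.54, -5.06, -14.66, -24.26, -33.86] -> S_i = 4.54 + -9.60*i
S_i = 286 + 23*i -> [286, 309, 332, 355, 378]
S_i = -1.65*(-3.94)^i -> [-1.65, 6.5, -25.61, 100.92, -397.62]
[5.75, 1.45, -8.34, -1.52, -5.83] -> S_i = Random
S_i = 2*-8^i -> [2, -16, 128, -1024, 8192]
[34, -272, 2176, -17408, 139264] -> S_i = 34*-8^i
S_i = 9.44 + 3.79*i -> [9.44, 13.23, 17.02, 20.81, 24.6]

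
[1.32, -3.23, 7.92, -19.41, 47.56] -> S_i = 1.32*(-2.45)^i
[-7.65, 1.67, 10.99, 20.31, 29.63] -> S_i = -7.65 + 9.32*i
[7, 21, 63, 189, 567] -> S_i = 7*3^i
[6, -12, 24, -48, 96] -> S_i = 6*-2^i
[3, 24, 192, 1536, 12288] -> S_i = 3*8^i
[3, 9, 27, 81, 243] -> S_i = 3*3^i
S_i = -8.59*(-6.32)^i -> [-8.59, 54.29, -343.11, 2168.42, -13704.45]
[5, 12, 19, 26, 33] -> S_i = 5 + 7*i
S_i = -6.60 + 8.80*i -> [-6.6, 2.2, 11.0, 19.8, 28.6]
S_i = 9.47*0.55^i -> [9.47, 5.21, 2.86, 1.58, 0.87]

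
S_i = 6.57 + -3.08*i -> [6.57, 3.49, 0.41, -2.67, -5.75]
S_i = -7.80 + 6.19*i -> [-7.8, -1.61, 4.58, 10.77, 16.96]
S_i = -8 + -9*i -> [-8, -17, -26, -35, -44]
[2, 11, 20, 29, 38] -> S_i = 2 + 9*i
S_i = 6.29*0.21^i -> [6.29, 1.32, 0.28, 0.06, 0.01]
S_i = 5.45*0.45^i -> [5.45, 2.45, 1.1, 0.5, 0.22]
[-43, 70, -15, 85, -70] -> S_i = Random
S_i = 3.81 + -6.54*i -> [3.81, -2.73, -9.27, -15.81, -22.35]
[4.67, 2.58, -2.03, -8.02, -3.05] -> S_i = Random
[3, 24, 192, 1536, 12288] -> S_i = 3*8^i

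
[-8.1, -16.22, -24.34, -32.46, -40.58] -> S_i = -8.10 + -8.12*i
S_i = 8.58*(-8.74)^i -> [8.58, -74.99, 655.41, -5728.25, 50064.86]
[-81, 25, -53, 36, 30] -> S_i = Random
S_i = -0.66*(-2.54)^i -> [-0.66, 1.68, -4.26, 10.82, -27.47]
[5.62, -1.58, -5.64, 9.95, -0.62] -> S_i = Random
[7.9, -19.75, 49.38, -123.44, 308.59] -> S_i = 7.90*(-2.50)^i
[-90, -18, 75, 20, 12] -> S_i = Random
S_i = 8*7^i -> [8, 56, 392, 2744, 19208]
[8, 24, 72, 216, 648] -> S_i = 8*3^i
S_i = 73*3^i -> [73, 219, 657, 1971, 5913]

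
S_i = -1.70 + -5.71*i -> [-1.7, -7.41, -13.12, -18.83, -24.54]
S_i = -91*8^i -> [-91, -728, -5824, -46592, -372736]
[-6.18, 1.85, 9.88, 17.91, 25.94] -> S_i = -6.18 + 8.03*i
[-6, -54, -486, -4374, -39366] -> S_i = -6*9^i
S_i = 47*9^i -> [47, 423, 3807, 34263, 308367]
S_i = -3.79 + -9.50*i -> [-3.79, -13.29, -22.79, -32.29, -41.79]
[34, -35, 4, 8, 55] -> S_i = Random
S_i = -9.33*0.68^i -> [-9.33, -6.34, -4.31, -2.93, -1.99]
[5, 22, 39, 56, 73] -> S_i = 5 + 17*i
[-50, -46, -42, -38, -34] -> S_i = -50 + 4*i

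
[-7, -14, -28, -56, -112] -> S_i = -7*2^i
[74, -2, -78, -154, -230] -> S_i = 74 + -76*i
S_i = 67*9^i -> [67, 603, 5427, 48843, 439587]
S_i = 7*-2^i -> [7, -14, 28, -56, 112]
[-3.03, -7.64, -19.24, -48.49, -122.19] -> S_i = -3.03*2.52^i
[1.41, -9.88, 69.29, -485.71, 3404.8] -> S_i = 1.41*(-7.01)^i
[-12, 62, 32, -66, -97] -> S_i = Random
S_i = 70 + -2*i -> [70, 68, 66, 64, 62]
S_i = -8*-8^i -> [-8, 64, -512, 4096, -32768]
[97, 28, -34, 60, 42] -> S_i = Random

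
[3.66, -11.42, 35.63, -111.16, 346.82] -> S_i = 3.66*(-3.12)^i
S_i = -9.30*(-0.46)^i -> [-9.3, 4.28, -1.97, 0.91, -0.42]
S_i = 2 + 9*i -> [2, 11, 20, 29, 38]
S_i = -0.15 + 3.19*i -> [-0.15, 3.04, 6.23, 9.42, 12.61]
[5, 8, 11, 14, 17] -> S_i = 5 + 3*i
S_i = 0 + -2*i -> [0, -2, -4, -6, -8]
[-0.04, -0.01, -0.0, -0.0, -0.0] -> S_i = -0.04*0.30^i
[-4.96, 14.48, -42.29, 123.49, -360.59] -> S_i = -4.96*(-2.92)^i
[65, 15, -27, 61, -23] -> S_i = Random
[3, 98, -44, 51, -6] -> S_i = Random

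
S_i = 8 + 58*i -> [8, 66, 124, 182, 240]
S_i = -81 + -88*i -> [-81, -169, -257, -345, -433]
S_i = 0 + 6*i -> [0, 6, 12, 18, 24]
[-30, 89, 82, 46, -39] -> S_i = Random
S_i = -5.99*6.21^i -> [-5.99, -37.2, -231.0, -1434.5, -8908.27]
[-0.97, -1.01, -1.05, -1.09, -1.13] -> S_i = -0.97 + -0.04*i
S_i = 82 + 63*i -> [82, 145, 208, 271, 334]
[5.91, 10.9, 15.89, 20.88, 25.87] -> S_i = 5.91 + 4.99*i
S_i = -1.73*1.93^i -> [-1.73, -3.34, -6.44, -12.44, -24.0]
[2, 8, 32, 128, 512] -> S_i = 2*4^i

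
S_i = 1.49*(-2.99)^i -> [1.49, -4.46, 13.32, -39.83, 119.09]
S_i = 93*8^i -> [93, 744, 5952, 47616, 380928]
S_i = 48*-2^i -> [48, -96, 192, -384, 768]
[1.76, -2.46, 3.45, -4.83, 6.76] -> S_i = 1.76*(-1.40)^i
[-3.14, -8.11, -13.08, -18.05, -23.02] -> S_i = -3.14 + -4.97*i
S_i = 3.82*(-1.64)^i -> [3.82, -6.26, 10.27, -16.85, 27.63]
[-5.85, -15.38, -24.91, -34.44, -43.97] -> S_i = -5.85 + -9.53*i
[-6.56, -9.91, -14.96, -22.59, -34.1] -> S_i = -6.56*1.51^i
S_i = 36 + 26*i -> [36, 62, 88, 114, 140]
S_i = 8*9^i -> [8, 72, 648, 5832, 52488]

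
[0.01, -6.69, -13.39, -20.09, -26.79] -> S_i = 0.01 + -6.70*i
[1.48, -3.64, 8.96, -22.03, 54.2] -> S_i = 1.48*(-2.46)^i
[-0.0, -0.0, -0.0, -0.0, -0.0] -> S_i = -0.00*0.59^i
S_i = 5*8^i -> [5, 40, 320, 2560, 20480]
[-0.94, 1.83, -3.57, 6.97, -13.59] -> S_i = -0.94*(-1.95)^i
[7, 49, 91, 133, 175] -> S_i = 7 + 42*i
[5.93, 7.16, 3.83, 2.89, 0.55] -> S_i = Random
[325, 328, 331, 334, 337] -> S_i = 325 + 3*i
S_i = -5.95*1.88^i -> [-5.95, -11.19, -21.03, -39.54, -74.33]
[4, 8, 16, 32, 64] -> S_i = 4*2^i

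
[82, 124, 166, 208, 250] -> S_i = 82 + 42*i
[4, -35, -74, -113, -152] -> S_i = 4 + -39*i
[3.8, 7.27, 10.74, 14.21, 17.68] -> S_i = 3.80 + 3.47*i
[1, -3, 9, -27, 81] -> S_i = 1*-3^i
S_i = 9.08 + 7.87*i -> [9.08, 16.95, 24.82, 32.69, 40.56]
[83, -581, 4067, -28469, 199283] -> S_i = 83*-7^i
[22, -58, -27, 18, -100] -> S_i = Random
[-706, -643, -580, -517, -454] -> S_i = -706 + 63*i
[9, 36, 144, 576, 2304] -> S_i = 9*4^i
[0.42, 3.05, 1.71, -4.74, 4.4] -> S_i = Random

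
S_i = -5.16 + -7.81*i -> [-5.16, -12.97, -20.78, -28.59, -36.4]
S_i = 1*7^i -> [1, 7, 49, 343, 2401]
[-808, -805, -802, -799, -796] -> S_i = -808 + 3*i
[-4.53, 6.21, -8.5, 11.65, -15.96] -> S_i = -4.53*(-1.37)^i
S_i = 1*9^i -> [1, 9, 81, 729, 6561]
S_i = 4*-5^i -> [4, -20, 100, -500, 2500]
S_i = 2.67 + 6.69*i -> [2.67, 9.36, 16.05, 22.74, 29.43]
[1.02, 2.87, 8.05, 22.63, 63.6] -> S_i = 1.02*2.81^i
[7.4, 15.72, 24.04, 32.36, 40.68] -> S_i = 7.40 + 8.32*i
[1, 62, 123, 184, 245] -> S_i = 1 + 61*i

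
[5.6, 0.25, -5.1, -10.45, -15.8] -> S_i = 5.60 + -5.35*i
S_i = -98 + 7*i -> [-98, -91, -84, -77, -70]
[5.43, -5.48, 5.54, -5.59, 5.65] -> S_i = 5.43*(-1.01)^i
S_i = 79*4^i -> [79, 316, 1264, 5056, 20224]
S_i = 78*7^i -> [78, 546, 3822, 26754, 187278]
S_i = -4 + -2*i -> [-4, -6, -8, -10, -12]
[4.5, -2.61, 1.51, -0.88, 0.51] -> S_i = 4.50*(-0.58)^i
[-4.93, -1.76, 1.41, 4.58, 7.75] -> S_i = -4.93 + 3.17*i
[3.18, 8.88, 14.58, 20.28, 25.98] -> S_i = 3.18 + 5.70*i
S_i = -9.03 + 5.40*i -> [-9.03, -3.63, 1.77, 7.17, 12.57]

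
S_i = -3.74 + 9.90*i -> [-3.74, 6.16, 16.06, 25.96, 35.86]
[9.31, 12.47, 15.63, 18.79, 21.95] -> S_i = 9.31 + 3.16*i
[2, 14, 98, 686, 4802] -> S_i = 2*7^i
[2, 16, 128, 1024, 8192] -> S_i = 2*8^i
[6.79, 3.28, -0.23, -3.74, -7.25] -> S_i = 6.79 + -3.51*i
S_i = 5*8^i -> [5, 40, 320, 2560, 20480]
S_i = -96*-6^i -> [-96, 576, -3456, 20736, -124416]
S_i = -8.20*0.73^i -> [-8.2, -5.99, -4.37, -3.19, -2.33]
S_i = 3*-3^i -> [3, -9, 27, -81, 243]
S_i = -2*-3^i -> [-2, 6, -18, 54, -162]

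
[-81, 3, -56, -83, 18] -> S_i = Random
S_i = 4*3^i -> [4, 12, 36, 108, 324]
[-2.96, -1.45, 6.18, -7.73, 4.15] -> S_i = Random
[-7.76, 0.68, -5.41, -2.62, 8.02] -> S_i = Random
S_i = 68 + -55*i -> [68, 13, -42, -97, -152]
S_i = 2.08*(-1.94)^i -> [2.08, -4.04, 7.83, -15.19, 29.46]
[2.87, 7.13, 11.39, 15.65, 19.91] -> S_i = 2.87 + 4.26*i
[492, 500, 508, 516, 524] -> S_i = 492 + 8*i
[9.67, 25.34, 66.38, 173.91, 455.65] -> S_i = 9.67*2.62^i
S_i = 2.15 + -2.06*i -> [2.15, 0.09, -1.97, -4.03, -6.09]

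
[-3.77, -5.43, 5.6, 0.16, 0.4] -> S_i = Random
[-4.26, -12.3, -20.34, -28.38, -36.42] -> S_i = -4.26 + -8.04*i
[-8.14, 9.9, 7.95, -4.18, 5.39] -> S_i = Random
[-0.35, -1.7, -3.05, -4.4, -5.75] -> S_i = -0.35 + -1.35*i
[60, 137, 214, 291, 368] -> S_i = 60 + 77*i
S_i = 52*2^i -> [52, 104, 208, 416, 832]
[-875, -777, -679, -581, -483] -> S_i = -875 + 98*i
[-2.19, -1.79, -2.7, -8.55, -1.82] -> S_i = Random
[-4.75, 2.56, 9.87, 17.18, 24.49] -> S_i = -4.75 + 7.31*i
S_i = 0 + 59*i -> [0, 59, 118, 177, 236]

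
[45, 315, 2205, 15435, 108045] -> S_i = 45*7^i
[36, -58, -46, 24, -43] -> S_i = Random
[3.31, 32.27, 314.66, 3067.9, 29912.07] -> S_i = 3.31*9.75^i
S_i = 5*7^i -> [5, 35, 245, 1715, 12005]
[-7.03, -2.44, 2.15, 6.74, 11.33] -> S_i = -7.03 + 4.59*i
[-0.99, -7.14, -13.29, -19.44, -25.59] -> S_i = -0.99 + -6.15*i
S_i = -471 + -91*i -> [-471, -562, -653, -744, -835]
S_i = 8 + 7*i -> [8, 15, 22, 29, 36]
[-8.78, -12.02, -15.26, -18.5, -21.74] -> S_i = -8.78 + -3.24*i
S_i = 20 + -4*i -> [20, 16, 12, 8, 4]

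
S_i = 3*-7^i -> [3, -21, 147, -1029, 7203]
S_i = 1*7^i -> [1, 7, 49, 343, 2401]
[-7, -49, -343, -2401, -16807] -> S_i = -7*7^i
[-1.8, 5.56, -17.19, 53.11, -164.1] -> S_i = -1.80*(-3.09)^i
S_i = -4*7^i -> [-4, -28, -196, -1372, -9604]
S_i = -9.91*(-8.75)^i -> [-9.91, 86.71, -758.73, 6638.93, -58090.6]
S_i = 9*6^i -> [9, 54, 324, 1944, 11664]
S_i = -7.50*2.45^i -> [-7.5, -18.38, -45.02, -110.3, -270.23]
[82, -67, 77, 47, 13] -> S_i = Random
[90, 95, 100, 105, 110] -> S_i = 90 + 5*i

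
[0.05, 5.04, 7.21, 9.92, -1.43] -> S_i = Random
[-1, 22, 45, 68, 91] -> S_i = -1 + 23*i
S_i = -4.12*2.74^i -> [-4.12, -11.29, -30.93, -84.75, -232.22]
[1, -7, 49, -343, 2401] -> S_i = 1*-7^i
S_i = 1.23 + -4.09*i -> [1.23, -2.86, -6.95, -11.04, -15.13]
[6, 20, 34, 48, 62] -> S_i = 6 + 14*i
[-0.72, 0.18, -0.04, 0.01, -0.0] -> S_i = -0.72*(-0.25)^i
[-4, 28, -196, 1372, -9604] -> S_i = -4*-7^i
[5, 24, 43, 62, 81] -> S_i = 5 + 19*i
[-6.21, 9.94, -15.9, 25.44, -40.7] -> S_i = -6.21*(-1.60)^i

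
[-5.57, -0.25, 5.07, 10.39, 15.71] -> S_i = -5.57 + 5.32*i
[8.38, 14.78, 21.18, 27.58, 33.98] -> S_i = 8.38 + 6.40*i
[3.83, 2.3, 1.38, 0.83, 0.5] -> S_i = 3.83*0.60^i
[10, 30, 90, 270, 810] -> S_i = 10*3^i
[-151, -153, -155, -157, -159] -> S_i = -151 + -2*i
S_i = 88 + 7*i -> [88, 95, 102, 109, 116]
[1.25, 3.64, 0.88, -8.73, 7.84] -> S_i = Random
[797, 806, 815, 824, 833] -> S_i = 797 + 9*i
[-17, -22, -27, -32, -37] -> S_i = -17 + -5*i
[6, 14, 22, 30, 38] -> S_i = 6 + 8*i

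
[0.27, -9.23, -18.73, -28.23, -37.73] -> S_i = 0.27 + -9.50*i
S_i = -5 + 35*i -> [-5, 30, 65, 100, 135]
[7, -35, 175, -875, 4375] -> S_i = 7*-5^i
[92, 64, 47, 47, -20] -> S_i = Random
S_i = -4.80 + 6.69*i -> [-4.8, 1.89, 8.58, 15.27, 21.96]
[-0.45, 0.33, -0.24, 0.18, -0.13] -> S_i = -0.45*(-0.73)^i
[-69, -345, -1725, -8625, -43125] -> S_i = -69*5^i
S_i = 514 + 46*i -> [514, 560, 606, 652, 698]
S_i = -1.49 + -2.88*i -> [-1.49, -4.37, -7.25, -10.13, -13.01]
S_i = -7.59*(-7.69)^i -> [-7.59, 58.37, -448.84, 3451.6, -26542.82]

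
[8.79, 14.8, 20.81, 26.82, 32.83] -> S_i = 8.79 + 6.01*i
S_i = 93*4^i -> [93, 372, 1488, 5952, 23808]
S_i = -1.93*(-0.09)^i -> [-1.93, 0.17, -0.02, 0.0, -0.0]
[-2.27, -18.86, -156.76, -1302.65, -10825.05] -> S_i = -2.27*8.31^i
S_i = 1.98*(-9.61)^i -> [1.98, -19.03, 182.86, -1757.26, 16887.24]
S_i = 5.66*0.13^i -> [5.66, 0.74, 0.1, 0.01, 0.0]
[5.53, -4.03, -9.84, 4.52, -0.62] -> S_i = Random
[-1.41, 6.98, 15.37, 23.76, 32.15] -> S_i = -1.41 + 8.39*i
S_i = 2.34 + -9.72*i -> [2.34, -7.38, -17.1, -26.82, -36.54]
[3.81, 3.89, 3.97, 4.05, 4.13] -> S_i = 3.81 + 0.08*i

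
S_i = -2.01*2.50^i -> [-2.01, -5.02, -12.56, -31.41, -78.52]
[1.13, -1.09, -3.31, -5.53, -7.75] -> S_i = 1.13 + -2.22*i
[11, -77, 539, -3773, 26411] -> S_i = 11*-7^i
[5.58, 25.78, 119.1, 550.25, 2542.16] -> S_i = 5.58*4.62^i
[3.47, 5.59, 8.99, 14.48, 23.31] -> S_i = 3.47*1.61^i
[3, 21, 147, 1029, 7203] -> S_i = 3*7^i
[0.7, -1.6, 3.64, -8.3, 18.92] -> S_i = 0.70*(-2.28)^i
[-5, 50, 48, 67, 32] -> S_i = Random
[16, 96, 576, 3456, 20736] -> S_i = 16*6^i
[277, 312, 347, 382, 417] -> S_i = 277 + 35*i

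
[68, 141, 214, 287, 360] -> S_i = 68 + 73*i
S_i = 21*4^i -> [21, 84, 336, 1344, 5376]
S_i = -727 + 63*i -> [-727, -664, -601, -538, -475]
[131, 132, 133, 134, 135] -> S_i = 131 + 1*i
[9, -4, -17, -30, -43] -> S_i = 9 + -13*i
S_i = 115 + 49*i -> [115, 164, 213, 262, 311]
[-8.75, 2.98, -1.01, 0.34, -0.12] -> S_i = -8.75*(-0.34)^i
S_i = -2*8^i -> [-2, -16, -128, -1024, -8192]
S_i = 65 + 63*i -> [65, 128, 191, 254, 317]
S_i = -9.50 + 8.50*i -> [-9.5, -1.0, 7.5, 16.0, 24.5]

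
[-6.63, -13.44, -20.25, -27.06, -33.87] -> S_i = -6.63 + -6.81*i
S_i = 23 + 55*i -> [23, 78, 133, 188, 243]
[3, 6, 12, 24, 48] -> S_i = 3*2^i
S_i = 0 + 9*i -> [0, 9, 18, 27, 36]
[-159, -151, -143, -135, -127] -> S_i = -159 + 8*i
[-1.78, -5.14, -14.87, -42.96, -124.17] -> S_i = -1.78*2.89^i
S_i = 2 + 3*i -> [2, 5, 8, 11, 14]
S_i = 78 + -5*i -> [78, 73, 68, 63, 58]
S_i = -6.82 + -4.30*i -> [-6.82, -11.12, -15.42, -19.72, -24.02]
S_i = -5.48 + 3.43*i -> [-5.48, -2.05, 1.38, 4.81, 8.24]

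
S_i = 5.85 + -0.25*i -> [5.85, 5.6, 5.35, 5.1, 4.85]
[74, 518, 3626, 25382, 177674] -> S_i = 74*7^i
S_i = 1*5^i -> [1, 5, 25, 125, 625]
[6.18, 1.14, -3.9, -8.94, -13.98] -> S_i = 6.18 + -5.04*i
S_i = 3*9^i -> [3, 27, 243, 2187, 19683]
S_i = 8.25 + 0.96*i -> [8.25, 9.21, 10.17, 11.13, 12.09]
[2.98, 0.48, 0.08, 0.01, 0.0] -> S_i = 2.98*0.16^i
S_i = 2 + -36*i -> [2, -34, -70, -106, -142]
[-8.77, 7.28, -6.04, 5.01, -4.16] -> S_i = -8.77*(-0.83)^i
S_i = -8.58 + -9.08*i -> [-8.58, -17.66, -26.74, -35.82, -44.9]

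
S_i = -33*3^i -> [-33, -99, -297, -891, -2673]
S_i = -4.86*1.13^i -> [-4.86, -5.49, -6.21, -7.01, -7.92]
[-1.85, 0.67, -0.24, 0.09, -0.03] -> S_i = -1.85*(-0.36)^i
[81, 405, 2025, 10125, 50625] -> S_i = 81*5^i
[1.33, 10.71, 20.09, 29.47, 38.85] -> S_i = 1.33 + 9.38*i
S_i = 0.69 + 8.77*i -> [0.69, 9.46, 18.23, 27.0, 35.77]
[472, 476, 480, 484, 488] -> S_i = 472 + 4*i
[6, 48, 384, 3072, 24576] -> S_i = 6*8^i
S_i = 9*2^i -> [9, 18, 36, 72, 144]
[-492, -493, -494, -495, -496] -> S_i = -492 + -1*i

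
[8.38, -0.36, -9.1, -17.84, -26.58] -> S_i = 8.38 + -8.74*i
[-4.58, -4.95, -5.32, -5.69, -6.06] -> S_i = -4.58 + -0.37*i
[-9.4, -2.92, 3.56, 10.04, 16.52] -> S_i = -9.40 + 6.48*i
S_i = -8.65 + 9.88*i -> [-8.65, 1.23, 11.11, 20.99, 30.87]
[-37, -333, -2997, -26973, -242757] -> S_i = -37*9^i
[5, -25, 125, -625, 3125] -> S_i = 5*-5^i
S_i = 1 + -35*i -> [1, -34, -69, -104, -139]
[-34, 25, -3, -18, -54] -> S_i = Random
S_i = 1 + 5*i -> [1, 6, 11, 16, 21]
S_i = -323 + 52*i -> [-323, -271, -219, -167, -115]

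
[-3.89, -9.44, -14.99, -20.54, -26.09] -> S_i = -3.89 + -5.55*i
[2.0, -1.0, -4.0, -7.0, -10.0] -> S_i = 2.00 + -3.00*i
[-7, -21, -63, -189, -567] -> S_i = -7*3^i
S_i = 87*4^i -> [87, 348, 1392, 5568, 22272]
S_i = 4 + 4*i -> [4, 8, 12, 16, 20]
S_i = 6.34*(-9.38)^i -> [6.34, -59.47, 557.82, -5232.36, 49079.55]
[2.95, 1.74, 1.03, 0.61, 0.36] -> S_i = 2.95*0.59^i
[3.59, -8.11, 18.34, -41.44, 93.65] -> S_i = 3.59*(-2.26)^i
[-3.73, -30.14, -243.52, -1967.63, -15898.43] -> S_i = -3.73*8.08^i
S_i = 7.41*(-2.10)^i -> [7.41, -15.56, 32.68, -68.62, 144.11]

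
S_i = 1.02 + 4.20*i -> [1.02, 5.22, 9.42, 13.62, 17.82]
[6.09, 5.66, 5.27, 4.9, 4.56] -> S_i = 6.09*0.93^i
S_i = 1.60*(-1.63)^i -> [1.6, -2.61, 4.25, -6.93, 11.29]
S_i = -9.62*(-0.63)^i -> [-9.62, 6.06, -3.82, 2.41, -1.52]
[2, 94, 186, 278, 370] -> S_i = 2 + 92*i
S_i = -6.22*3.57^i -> [-6.22, -22.21, -79.27, -283.01, -1010.33]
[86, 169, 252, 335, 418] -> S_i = 86 + 83*i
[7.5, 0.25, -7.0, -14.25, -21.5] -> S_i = 7.50 + -7.25*i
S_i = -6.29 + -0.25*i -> [-6.29, -6.54, -6.79, -7.04, -7.29]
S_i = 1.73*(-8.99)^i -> [1.73, -15.55, 139.82, -1256.97, 11300.17]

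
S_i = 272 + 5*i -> [272, 277, 282, 287, 292]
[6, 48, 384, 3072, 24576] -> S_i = 6*8^i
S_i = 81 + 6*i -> [81, 87, 93, 99, 105]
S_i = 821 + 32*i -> [821, 853, 885, 917, 949]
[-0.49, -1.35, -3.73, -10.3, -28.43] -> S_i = -0.49*2.76^i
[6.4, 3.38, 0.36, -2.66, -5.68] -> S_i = 6.40 + -3.02*i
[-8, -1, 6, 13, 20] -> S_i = -8 + 7*i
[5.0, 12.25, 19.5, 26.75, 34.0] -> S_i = 5.00 + 7.25*i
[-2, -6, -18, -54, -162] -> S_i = -2*3^i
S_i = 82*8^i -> [82, 656, 5248, 41984, 335872]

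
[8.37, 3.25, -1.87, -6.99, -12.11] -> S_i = 8.37 + -5.12*i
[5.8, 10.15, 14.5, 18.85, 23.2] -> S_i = 5.80 + 4.35*i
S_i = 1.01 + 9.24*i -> [1.01, 10.25, 19.49, 28.73, 37.97]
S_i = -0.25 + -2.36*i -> [-0.25, -2.61, -4.97, -7.33, -9.69]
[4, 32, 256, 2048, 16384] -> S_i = 4*8^i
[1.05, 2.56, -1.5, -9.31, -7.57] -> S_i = Random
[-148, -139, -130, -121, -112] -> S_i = -148 + 9*i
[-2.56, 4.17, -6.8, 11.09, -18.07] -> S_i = -2.56*(-1.63)^i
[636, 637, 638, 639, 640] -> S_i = 636 + 1*i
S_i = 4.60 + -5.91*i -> [4.6, -1.31, -7.22, -13.13, -19.04]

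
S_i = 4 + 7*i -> [4, 11, 18, 25, 32]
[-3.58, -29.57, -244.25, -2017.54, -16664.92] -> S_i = -3.58*8.26^i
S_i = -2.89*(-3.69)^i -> [-2.89, 10.66, -39.35, 145.2, -535.8]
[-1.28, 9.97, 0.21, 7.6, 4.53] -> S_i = Random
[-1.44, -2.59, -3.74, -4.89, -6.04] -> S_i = -1.44 + -1.15*i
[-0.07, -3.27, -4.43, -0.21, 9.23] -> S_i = Random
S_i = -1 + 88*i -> [-1, 87, 175, 263, 351]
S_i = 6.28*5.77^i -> [6.28, 36.24, 209.08, 1206.39, 6960.86]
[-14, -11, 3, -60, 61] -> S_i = Random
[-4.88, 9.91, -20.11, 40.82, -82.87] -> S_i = -4.88*(-2.03)^i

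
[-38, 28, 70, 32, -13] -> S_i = Random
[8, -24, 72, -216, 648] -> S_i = 8*-3^i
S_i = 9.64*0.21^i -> [9.64, 2.02, 0.43, 0.09, 0.02]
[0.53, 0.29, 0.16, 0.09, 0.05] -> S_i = 0.53*0.55^i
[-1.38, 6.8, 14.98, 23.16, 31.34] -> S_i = -1.38 + 8.18*i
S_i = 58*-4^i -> [58, -232, 928, -3712, 14848]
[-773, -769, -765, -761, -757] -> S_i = -773 + 4*i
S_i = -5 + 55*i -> [-5, 50, 105, 160, 215]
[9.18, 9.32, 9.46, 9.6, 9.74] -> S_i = 9.18 + 0.14*i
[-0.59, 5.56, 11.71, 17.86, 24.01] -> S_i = -0.59 + 6.15*i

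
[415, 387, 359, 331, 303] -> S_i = 415 + -28*i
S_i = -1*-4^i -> [-1, 4, -16, 64, -256]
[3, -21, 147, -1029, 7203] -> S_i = 3*-7^i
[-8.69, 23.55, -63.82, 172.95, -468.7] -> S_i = -8.69*(-2.71)^i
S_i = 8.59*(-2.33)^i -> [8.59, -20.01, 46.63, -108.66, 253.17]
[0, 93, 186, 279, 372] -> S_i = 0 + 93*i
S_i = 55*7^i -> [55, 385, 2695, 18865, 132055]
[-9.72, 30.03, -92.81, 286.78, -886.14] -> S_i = -9.72*(-3.09)^i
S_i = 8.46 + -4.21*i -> [8.46, 4.25, 0.04, -4.17, -8.38]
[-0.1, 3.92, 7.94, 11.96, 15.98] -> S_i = -0.10 + 4.02*i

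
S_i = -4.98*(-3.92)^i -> [-4.98, 19.52, -76.52, 299.98, -1175.91]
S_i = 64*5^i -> [64, 320, 1600, 8000, 40000]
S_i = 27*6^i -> [27, 162, 972, 5832, 34992]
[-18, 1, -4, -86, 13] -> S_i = Random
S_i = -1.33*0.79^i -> [-1.33, -1.05, -0.83, -0.66, -0.52]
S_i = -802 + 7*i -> [-802, -795, -788, -781, -774]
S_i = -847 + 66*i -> [-847, -781, -715, -649, -583]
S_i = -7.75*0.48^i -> [-7.75, -3.72, -1.79, -0.86, -0.41]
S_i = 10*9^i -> [10, 90, 810, 7290, 65610]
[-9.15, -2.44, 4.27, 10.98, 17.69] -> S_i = -9.15 + 6.71*i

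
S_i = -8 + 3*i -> [-8, -5, -2, 1, 4]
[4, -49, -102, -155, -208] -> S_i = 4 + -53*i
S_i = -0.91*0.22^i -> [-0.91, -0.2, -0.04, -0.01, -0.0]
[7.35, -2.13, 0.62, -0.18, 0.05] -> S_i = 7.35*(-0.29)^i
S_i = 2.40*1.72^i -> [2.4, 4.13, 7.1, 12.21, 21.01]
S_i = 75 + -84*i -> [75, -9, -93, -177, -261]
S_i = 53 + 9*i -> [53, 62, 71, 80, 89]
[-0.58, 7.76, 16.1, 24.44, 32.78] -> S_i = -0.58 + 8.34*i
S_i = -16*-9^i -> [-16, 144, -1296, 11664, -104976]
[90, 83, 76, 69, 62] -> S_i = 90 + -7*i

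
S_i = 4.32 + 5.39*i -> [4.32, 9.71, 15.1, 20.49, 25.88]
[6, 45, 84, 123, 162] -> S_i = 6 + 39*i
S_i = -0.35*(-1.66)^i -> [-0.35, 0.58, -0.96, 1.6, -2.66]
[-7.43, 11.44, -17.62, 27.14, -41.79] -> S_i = -7.43*(-1.54)^i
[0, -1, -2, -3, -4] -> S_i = 0 + -1*i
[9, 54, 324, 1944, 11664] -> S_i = 9*6^i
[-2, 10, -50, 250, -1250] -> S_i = -2*-5^i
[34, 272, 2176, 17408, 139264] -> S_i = 34*8^i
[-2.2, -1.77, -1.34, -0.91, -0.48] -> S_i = -2.20 + 0.43*i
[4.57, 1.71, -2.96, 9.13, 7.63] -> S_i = Random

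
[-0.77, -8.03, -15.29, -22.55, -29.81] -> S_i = -0.77 + -7.26*i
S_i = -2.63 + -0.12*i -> [-2.63, -2.75, -2.87, -2.99, -3.11]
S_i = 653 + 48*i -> [653, 701, 749, 797, 845]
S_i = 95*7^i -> [95, 665, 4655, 32585, 228095]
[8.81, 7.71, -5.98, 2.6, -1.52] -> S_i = Random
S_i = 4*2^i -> [4, 8, 16, 32, 64]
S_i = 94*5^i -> [94, 470, 2350, 11750, 58750]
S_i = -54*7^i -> [-54, -378, -2646, -18522, -129654]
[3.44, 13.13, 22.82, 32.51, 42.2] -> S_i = 3.44 + 9.69*i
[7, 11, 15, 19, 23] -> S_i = 7 + 4*i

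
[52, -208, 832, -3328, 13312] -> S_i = 52*-4^i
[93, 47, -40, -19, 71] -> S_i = Random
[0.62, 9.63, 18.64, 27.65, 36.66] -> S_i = 0.62 + 9.01*i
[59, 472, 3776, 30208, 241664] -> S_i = 59*8^i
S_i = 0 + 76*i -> [0, 76, 152, 228, 304]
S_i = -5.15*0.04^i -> [-5.15, -0.21, -0.01, -0.0, -0.0]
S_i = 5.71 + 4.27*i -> [5.71, 9.98, 14.25, 18.52, 22.79]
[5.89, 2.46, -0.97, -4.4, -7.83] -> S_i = 5.89 + -3.43*i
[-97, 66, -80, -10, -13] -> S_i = Random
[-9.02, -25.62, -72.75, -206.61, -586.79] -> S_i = -9.02*2.84^i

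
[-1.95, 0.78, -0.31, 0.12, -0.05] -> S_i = -1.95*(-0.40)^i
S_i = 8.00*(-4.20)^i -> [8.0, -33.6, 141.12, -592.7, 2489.36]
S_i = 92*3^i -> [92, 276, 828, 2484, 7452]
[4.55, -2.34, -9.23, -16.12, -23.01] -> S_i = 4.55 + -6.89*i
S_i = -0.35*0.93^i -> [-0.35, -0.33, -0.3, -0.28, -0.26]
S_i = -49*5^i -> [-49, -245, -1225, -6125, -30625]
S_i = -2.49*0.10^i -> [-2.49, -0.25, -0.02, -0.0, -0.0]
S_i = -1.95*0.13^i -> [-1.95, -0.25, -0.03, -0.0, -0.0]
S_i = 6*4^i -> [6, 24, 96, 384, 1536]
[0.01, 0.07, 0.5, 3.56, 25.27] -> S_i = 0.01*7.09^i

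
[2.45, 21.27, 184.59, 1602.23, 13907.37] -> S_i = 2.45*8.68^i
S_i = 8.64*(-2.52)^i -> [8.64, -21.77, 54.87, -138.27, 348.43]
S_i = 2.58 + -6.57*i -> [2.58, -3.99, -10.56, -17.13, -23.7]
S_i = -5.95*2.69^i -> [-5.95, -16.01, -43.05, -115.82, -311.55]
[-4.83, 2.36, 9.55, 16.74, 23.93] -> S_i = -4.83 + 7.19*i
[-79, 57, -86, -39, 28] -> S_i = Random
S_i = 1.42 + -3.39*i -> [1.42, -1.97, -5.36, -8.75, -12.14]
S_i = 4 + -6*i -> [4, -2, -8, -14, -20]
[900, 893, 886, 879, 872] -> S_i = 900 + -7*i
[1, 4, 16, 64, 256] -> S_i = 1*4^i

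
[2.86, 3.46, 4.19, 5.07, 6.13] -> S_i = 2.86*1.21^i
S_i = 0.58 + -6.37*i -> [0.58, -5.79, -12.16, -18.53, -24.9]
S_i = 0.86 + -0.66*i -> [0.86, 0.2, -0.46, -1.12, -1.78]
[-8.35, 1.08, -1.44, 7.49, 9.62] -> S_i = Random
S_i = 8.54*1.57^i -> [8.54, 13.41, 21.05, 33.05, 51.89]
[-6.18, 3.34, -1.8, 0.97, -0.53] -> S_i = -6.18*(-0.54)^i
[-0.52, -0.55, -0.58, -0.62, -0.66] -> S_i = -0.52*1.06^i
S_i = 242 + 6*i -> [242, 248, 254, 260, 266]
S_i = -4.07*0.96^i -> [-4.07, -3.91, -3.75, -3.6, -3.46]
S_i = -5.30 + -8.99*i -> [-5.3, -14.29, -23.28, -32.27, -41.26]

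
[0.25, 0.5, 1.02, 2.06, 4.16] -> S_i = 0.25*2.02^i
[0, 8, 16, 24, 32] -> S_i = 0 + 8*i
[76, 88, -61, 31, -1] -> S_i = Random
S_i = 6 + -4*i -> [6, 2, -2, -6, -10]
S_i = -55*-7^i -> [-55, 385, -2695, 18865, -132055]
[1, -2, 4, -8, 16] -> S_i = 1*-2^i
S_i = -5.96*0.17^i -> [-5.96, -1.01, -0.17, -0.03, -0.0]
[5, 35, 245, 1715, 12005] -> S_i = 5*7^i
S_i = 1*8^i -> [1, 8, 64, 512, 4096]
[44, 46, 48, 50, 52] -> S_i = 44 + 2*i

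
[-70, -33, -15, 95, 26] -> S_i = Random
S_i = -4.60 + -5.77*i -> [-4.6, -10.37, -16.14, -21.91, -27.68]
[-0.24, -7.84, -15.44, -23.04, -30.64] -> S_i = -0.24 + -7.60*i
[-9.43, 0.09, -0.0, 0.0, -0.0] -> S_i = -9.43*(-0.01)^i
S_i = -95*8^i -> [-95, -760, -6080, -48640, -389120]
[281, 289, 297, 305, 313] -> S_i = 281 + 8*i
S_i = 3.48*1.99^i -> [3.48, 6.93, 13.78, 27.42, 54.57]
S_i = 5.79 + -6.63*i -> [5.79, -0.84, -7.47, -14.1, -20.73]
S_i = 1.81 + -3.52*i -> [1.81, -1.71, -5.23, -8.75, -12.27]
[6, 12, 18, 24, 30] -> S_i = 6 + 6*i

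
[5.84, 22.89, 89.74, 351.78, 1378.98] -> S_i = 5.84*3.92^i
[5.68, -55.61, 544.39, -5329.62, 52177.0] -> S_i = 5.68*(-9.79)^i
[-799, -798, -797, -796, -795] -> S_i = -799 + 1*i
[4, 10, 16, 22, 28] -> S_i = 4 + 6*i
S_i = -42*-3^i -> [-42, 126, -378, 1134, -3402]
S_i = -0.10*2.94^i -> [-0.1, -0.29, -0.86, -2.54, -7.47]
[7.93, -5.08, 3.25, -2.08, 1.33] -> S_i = 7.93*(-0.64)^i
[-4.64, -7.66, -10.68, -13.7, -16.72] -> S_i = -4.64 + -3.02*i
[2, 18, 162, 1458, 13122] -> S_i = 2*9^i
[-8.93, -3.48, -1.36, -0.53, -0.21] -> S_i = -8.93*0.39^i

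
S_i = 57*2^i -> [57, 114, 228, 456, 912]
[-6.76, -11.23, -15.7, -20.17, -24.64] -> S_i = -6.76 + -4.47*i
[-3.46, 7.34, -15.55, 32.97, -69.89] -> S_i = -3.46*(-2.12)^i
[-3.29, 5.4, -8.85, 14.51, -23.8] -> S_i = -3.29*(-1.64)^i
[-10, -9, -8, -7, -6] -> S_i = -10 + 1*i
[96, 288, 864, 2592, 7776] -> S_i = 96*3^i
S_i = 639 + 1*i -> [639, 640, 641, 642, 643]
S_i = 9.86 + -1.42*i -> [9.86, 8.44, 7.02, 5.6, 4.18]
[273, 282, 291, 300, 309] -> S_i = 273 + 9*i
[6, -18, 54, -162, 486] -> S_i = 6*-3^i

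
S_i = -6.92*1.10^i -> [-6.92, -7.61, -8.37, -9.21, -10.13]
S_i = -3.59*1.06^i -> [-3.59, -3.81, -4.03, -4.28, -4.53]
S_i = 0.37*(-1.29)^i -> [0.37, -0.48, 0.62, -0.79, 1.02]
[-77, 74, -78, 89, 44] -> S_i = Random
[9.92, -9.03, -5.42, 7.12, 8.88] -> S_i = Random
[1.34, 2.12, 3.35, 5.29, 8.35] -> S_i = 1.34*1.58^i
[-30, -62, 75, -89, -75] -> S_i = Random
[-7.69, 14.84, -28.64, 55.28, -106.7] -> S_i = -7.69*(-1.93)^i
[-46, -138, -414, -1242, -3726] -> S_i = -46*3^i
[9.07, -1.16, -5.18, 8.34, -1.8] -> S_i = Random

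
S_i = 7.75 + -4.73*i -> [7.75, 3.02, -1.71, -6.44, -11.17]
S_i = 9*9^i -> [9, 81, 729, 6561, 59049]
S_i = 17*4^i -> [17, 68, 272, 1088, 4352]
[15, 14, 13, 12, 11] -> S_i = 15 + -1*i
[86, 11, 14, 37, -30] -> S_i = Random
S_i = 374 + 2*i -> [374, 376, 378, 380, 382]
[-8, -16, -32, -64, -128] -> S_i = -8*2^i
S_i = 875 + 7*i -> [875, 882, 889, 896, 903]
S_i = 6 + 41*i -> [6, 47, 88, 129, 170]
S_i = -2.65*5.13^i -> [-2.65, -13.59, -69.74, -357.77, -1835.33]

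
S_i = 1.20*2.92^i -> [1.2, 3.5, 10.23, 29.88, 87.24]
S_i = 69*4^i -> [69, 276, 1104, 4416, 17664]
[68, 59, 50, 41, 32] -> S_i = 68 + -9*i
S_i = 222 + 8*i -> [222, 230, 238, 246, 254]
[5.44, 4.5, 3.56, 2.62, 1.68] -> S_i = 5.44 + -0.94*i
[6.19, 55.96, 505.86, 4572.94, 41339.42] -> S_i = 6.19*9.04^i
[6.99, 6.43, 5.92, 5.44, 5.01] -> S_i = 6.99*0.92^i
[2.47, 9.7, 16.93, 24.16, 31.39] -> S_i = 2.47 + 7.23*i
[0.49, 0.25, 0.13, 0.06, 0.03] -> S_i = 0.49*0.51^i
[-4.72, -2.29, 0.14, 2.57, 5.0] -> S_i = -4.72 + 2.43*i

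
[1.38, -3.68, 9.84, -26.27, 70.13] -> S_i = 1.38*(-2.67)^i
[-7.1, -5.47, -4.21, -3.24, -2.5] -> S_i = -7.10*0.77^i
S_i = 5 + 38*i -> [5, 43, 81, 119, 157]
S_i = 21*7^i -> [21, 147, 1029, 7203, 50421]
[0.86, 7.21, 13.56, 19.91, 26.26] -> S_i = 0.86 + 6.35*i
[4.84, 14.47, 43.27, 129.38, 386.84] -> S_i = 4.84*2.99^i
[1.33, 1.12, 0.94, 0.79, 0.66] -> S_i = 1.33*0.84^i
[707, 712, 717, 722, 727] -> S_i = 707 + 5*i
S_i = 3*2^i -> [3, 6, 12, 24, 48]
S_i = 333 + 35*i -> [333, 368, 403, 438, 473]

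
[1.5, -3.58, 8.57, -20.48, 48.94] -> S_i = 1.50*(-2.39)^i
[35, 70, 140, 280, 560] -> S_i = 35*2^i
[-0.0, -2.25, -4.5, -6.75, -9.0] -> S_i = -0.00 + -2.25*i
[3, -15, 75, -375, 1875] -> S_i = 3*-5^i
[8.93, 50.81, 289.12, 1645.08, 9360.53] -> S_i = 8.93*5.69^i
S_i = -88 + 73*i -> [-88, -15, 58, 131, 204]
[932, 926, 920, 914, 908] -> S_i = 932 + -6*i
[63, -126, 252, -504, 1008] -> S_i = 63*-2^i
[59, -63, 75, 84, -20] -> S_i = Random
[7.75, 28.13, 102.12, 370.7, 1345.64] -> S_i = 7.75*3.63^i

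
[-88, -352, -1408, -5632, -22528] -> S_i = -88*4^i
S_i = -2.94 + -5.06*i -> [-2.94, -8.0, -13.06, -18.12, -23.18]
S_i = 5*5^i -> [5, 25, 125, 625, 3125]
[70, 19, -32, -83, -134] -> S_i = 70 + -51*i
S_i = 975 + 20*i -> [975, 995, 1015, 1035, 1055]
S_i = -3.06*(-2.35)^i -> [-3.06, 7.19, -16.9, 39.71, -93.32]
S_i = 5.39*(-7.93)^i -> [5.39, -42.74, 338.95, -2687.87, 21314.81]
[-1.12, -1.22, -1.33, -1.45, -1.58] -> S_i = -1.12*1.09^i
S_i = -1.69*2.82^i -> [-1.69, -4.77, -13.44, -37.9, -106.88]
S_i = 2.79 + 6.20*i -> [2.79, 8.99, 15.19, 21.39, 27.59]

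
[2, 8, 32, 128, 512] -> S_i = 2*4^i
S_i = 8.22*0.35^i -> [8.22, 2.88, 1.01, 0.35, 0.12]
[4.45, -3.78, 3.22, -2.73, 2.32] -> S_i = 4.45*(-0.85)^i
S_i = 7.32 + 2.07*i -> [7.32, 9.39, 11.46, 13.53, 15.6]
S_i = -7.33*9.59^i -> [-7.33, -70.29, -674.13, -6464.87, -61998.1]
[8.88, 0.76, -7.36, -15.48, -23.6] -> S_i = 8.88 + -8.12*i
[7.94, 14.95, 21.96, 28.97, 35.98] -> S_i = 7.94 + 7.01*i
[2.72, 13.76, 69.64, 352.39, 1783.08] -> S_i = 2.72*5.06^i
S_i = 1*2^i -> [1, 2, 4, 8, 16]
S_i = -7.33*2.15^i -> [-7.33, -15.76, -33.88, -72.85, -156.62]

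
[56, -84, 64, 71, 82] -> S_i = Random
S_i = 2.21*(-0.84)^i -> [2.21, -1.86, 1.56, -1.31, 1.1]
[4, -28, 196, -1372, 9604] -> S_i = 4*-7^i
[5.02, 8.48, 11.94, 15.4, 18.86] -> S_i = 5.02 + 3.46*i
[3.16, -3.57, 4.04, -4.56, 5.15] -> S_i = 3.16*(-1.13)^i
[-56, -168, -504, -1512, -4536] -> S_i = -56*3^i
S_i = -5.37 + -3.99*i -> [-5.37, -9.36, -13.35, -17.34, -21.33]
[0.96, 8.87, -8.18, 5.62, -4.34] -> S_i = Random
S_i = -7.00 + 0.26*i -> [-7.0, -6.74, -6.48, -6.22, -5.96]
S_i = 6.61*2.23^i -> [6.61, 14.74, 32.87, 73.3, 163.46]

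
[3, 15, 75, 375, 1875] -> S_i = 3*5^i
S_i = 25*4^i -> [25, 100, 400, 1600, 6400]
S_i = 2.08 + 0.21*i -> [2.08, 2.29, 2.5, 2.71, 2.92]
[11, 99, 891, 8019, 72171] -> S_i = 11*9^i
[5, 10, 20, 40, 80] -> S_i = 5*2^i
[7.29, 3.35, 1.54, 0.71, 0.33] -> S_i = 7.29*0.46^i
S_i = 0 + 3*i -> [0, 3, 6, 9, 12]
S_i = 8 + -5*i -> [8, 3, -2, -7, -12]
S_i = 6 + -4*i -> [6, 2, -2, -6, -10]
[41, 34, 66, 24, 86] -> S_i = Random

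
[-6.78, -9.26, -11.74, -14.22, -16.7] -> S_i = -6.78 + -2.48*i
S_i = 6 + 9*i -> [6, 15, 24, 33, 42]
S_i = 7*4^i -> [7, 28, 112, 448, 1792]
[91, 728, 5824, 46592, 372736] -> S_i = 91*8^i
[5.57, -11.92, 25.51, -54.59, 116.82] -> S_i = 5.57*(-2.14)^i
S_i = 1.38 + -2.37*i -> [1.38, -0.99, -3.36, -5.73, -8.1]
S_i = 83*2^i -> [83, 166, 332, 664, 1328]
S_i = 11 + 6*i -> [11, 17, 23, 29, 35]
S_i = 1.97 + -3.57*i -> [1.97, -1.6, -5.17, -8.74, -12.31]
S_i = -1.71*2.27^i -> [-1.71, -3.88, -8.81, -20.0, -45.4]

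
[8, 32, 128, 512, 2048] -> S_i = 8*4^i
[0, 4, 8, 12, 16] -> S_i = 0 + 4*i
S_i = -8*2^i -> [-8, -16, -32, -64, -128]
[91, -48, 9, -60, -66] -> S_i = Random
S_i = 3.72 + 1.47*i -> [3.72, 5.19, 6.66, 8.13, 9.6]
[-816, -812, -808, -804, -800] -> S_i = -816 + 4*i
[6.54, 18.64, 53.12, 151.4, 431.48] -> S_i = 6.54*2.85^i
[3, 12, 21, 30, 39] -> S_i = 3 + 9*i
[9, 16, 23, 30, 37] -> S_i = 9 + 7*i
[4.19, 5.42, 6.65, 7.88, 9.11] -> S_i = 4.19 + 1.23*i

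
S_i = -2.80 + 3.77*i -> [-2.8, 0.97, 4.74, 8.51, 12.28]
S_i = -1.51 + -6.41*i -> [-1.51, -7.92, -14.33, -20.74, -27.15]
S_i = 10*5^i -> [10, 50, 250, 1250, 6250]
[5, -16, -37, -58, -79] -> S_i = 5 + -21*i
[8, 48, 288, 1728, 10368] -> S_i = 8*6^i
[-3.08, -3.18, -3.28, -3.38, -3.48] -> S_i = -3.08 + -0.10*i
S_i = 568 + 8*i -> [568, 576, 584, 592, 600]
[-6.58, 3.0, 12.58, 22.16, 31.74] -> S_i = -6.58 + 9.58*i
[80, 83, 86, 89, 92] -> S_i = 80 + 3*i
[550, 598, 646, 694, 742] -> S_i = 550 + 48*i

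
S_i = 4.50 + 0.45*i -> [4.5, 4.95, 5.4, 5.85, 6.3]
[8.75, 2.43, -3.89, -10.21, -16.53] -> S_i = 8.75 + -6.32*i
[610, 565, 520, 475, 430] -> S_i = 610 + -45*i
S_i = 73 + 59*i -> [73, 132, 191, 250, 309]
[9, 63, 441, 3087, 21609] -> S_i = 9*7^i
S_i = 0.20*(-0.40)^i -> [0.2, -0.08, 0.03, -0.01, 0.01]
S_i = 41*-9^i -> [41, -369, 3321, -29889, 269001]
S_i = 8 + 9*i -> [8, 17, 26, 35, 44]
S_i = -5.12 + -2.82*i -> [-5.12, -7.94, -10.76, -13.58, -16.4]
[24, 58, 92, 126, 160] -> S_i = 24 + 34*i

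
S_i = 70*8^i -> [70, 560, 4480, 35840, 286720]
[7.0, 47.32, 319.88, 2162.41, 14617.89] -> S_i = 7.00*6.76^i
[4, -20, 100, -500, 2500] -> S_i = 4*-5^i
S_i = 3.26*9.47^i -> [3.26, 30.87, 292.36, 2768.65, 26219.08]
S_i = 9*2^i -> [9, 18, 36, 72, 144]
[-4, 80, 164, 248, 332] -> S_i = -4 + 84*i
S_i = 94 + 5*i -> [94, 99, 104, 109, 114]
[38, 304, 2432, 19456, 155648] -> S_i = 38*8^i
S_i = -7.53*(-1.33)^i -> [-7.53, 10.01, -13.32, 17.72, -23.56]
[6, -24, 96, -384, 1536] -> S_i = 6*-4^i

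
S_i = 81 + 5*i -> [81, 86, 91, 96, 101]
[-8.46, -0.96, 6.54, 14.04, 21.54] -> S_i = -8.46 + 7.50*i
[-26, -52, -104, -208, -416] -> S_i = -26*2^i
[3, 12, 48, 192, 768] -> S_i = 3*4^i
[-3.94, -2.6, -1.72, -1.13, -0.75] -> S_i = -3.94*0.66^i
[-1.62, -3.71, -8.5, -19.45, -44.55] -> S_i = -1.62*2.29^i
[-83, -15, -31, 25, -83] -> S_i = Random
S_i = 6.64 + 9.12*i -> [6.64, 15.76, 24.88, 34.0, 43.12]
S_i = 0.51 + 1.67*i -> [0.51, 2.18, 3.85, 5.52, 7.19]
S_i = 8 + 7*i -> [8, 15, 22, 29, 36]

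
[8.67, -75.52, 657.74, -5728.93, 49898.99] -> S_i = 8.67*(-8.71)^i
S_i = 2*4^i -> [2, 8, 32, 128, 512]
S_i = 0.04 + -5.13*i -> [0.04, -5.09, -10.22, -15.35, -20.48]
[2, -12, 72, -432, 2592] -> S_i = 2*-6^i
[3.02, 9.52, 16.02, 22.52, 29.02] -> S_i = 3.02 + 6.50*i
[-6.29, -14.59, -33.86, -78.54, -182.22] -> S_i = -6.29*2.32^i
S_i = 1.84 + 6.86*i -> [1.84, 8.7, 15.56, 22.42, 29.28]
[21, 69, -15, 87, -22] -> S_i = Random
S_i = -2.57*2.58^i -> [-2.57, -6.63, -17.11, -44.14, -113.87]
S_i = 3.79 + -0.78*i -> [3.79, 3.01, 2.23, 1.45, 0.67]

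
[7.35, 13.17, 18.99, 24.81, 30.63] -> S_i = 7.35 + 5.82*i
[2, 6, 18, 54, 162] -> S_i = 2*3^i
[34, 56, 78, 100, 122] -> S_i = 34 + 22*i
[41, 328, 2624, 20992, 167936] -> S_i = 41*8^i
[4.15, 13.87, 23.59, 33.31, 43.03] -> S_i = 4.15 + 9.72*i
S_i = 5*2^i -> [5, 10, 20, 40, 80]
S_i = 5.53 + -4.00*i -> [5.53, 1.53, -2.47, -6.47, -10.47]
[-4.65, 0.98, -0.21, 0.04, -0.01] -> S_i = -4.65*(-0.21)^i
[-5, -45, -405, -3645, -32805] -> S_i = -5*9^i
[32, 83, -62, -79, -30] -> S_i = Random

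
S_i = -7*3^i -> [-7, -21, -63, -189, -567]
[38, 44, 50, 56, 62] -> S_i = 38 + 6*i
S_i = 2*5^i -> [2, 10, 50, 250, 1250]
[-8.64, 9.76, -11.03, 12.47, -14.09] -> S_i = -8.64*(-1.13)^i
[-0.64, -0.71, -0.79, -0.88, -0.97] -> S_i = -0.64*1.11^i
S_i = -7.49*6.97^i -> [-7.49, -52.21, -363.87, -2536.18, -17677.18]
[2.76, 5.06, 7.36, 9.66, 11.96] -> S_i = 2.76 + 2.30*i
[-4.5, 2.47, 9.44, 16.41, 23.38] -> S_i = -4.50 + 6.97*i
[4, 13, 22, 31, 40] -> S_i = 4 + 9*i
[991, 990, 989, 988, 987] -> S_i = 991 + -1*i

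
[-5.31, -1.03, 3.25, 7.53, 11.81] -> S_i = -5.31 + 4.28*i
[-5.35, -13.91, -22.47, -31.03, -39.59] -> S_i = -5.35 + -8.56*i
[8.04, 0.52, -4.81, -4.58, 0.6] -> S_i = Random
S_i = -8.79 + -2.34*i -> [-8.79, -11.13, -13.47, -15.81, -18.15]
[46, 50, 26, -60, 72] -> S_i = Random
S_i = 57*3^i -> [57, 171, 513, 1539, 4617]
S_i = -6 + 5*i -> [-6, -1, 4, 9, 14]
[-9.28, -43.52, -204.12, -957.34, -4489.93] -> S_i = -9.28*4.69^i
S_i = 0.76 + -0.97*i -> [0.76, -0.21, -1.18, -2.15, -3.12]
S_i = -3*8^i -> [-3, -24, -192, -1536, -12288]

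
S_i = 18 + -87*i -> [18, -69, -156, -243, -330]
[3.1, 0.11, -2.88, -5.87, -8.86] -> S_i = 3.10 + -2.99*i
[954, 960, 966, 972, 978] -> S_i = 954 + 6*i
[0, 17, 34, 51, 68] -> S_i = 0 + 17*i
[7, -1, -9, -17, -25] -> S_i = 7 + -8*i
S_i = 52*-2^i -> [52, -104, 208, -416, 832]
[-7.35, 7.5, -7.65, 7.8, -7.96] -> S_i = -7.35*(-1.02)^i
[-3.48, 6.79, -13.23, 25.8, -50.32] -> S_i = -3.48*(-1.95)^i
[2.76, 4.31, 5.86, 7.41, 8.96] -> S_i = 2.76 + 1.55*i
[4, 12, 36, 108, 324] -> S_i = 4*3^i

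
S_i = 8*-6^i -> [8, -48, 288, -1728, 10368]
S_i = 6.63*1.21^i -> [6.63, 8.02, 9.71, 11.75, 14.21]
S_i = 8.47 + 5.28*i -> [8.47, 13.75, 19.03, 24.31, 29.59]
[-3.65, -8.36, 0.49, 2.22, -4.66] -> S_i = Random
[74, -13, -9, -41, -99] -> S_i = Random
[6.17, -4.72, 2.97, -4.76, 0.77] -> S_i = Random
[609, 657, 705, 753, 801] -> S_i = 609 + 48*i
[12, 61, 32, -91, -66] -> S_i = Random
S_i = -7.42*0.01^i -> [-7.42, -0.07, -0.0, -0.0, -0.0]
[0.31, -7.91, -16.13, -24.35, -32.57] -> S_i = 0.31 + -8.22*i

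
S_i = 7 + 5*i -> [7, 12, 17, 22, 27]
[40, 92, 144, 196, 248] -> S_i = 40 + 52*i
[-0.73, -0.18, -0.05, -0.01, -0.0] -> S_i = -0.73*0.25^i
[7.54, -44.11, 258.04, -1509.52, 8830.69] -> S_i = 7.54*(-5.85)^i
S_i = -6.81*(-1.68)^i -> [-6.81, 11.44, -19.22, 32.29, -54.25]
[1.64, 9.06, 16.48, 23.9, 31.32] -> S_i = 1.64 + 7.42*i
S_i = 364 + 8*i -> [364, 372, 380, 388, 396]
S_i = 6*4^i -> [6, 24, 96, 384, 1536]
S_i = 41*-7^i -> [41, -287, 2009, -14063, 98441]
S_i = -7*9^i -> [-7, -63, -567, -5103, -45927]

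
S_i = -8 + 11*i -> [-8, 3, 14, 25, 36]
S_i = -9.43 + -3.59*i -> [-9.43, -13.02, -16.61, -20.2, -23.79]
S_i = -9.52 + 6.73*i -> [-9.52, -2.79, 3.94, 10.67, 17.4]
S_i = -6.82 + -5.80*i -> [-6.82, -12.62, -18.42, -24.22, -30.02]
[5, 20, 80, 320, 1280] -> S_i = 5*4^i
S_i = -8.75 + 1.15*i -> [-8.75, -7.6, -6.45, -5.3, -4.15]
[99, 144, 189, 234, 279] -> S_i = 99 + 45*i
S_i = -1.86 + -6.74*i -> [-1.86, -8.6, -15.34, -22.08, -28.82]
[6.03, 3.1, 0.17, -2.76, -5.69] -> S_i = 6.03 + -2.93*i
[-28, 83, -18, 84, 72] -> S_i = Random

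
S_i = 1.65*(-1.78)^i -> [1.65, -2.94, 5.23, -9.31, 16.56]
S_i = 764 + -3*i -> [764, 761, 758, 755, 752]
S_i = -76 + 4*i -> [-76, -72, -68, -64, -60]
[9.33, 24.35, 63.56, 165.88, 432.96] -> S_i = 9.33*2.61^i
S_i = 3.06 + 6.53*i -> [3.06, 9.59, 16.12, 22.65, 29.18]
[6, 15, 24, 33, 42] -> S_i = 6 + 9*i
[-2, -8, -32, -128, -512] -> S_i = -2*4^i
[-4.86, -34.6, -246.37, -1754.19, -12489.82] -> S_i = -4.86*7.12^i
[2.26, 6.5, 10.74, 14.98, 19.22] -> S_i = 2.26 + 4.24*i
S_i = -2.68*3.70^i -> [-2.68, -9.92, -36.69, -135.75, -502.28]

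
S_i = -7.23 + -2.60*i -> [-7.23, -9.83, -12.43, -15.03, -17.63]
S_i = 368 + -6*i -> [368, 362, 356, 350, 344]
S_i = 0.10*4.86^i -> [0.1, 0.49, 2.36, 11.48, 55.79]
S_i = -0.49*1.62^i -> [-0.49, -0.79, -1.29, -2.08, -3.37]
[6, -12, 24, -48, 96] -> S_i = 6*-2^i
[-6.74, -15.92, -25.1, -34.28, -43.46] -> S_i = -6.74 + -9.18*i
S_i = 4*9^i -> [4, 36, 324, 2916, 26244]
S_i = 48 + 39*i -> [48, 87, 126, 165, 204]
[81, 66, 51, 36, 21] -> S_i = 81 + -15*i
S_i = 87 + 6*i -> [87, 93, 99, 105, 111]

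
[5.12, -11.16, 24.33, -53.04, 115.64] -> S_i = 5.12*(-2.18)^i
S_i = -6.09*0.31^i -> [-6.09, -1.89, -0.59, -0.18, -0.06]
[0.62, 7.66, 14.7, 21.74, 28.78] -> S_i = 0.62 + 7.04*i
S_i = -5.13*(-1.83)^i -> [-5.13, 9.39, -17.18, 31.44, -57.53]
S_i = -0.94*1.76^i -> [-0.94, -1.65, -2.91, -5.12, -9.02]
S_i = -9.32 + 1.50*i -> [-9.32, -7.82, -6.32, -4.82, -3.32]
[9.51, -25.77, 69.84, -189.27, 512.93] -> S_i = 9.51*(-2.71)^i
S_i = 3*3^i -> [3, 9, 27, 81, 243]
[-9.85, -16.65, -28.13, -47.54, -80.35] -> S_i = -9.85*1.69^i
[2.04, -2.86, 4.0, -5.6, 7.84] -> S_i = 2.04*(-1.40)^i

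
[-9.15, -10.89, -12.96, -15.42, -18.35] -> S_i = -9.15*1.19^i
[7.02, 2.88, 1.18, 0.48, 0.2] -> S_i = 7.02*0.41^i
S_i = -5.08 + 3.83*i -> [-5.08, -1.25, 2.58, 6.41, 10.24]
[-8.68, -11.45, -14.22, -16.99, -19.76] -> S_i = -8.68 + -2.77*i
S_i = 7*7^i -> [7, 49, 343, 2401, 16807]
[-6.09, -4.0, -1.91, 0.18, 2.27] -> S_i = -6.09 + 2.09*i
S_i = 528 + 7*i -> [528, 535, 542, 549, 556]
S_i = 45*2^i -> [45, 90, 180, 360, 720]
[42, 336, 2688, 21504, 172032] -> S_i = 42*8^i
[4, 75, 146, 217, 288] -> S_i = 4 + 71*i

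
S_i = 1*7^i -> [1, 7, 49, 343, 2401]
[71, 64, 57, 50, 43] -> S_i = 71 + -7*i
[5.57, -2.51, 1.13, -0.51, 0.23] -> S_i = 5.57*(-0.45)^i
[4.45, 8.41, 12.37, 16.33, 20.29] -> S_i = 4.45 + 3.96*i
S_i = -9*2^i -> [-9, -18, -36, -72, -144]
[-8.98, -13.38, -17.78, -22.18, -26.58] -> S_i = -8.98 + -4.40*i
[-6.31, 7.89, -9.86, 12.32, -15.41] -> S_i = -6.31*(-1.25)^i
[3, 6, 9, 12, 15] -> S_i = 3 + 3*i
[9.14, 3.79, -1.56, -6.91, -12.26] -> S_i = 9.14 + -5.35*i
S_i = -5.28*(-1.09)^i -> [-5.28, 5.76, -6.27, 6.84, -7.45]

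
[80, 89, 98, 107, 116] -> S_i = 80 + 9*i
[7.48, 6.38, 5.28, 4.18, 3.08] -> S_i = 7.48 + -1.10*i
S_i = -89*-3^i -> [-89, 267, -801, 2403, -7209]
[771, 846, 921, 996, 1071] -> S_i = 771 + 75*i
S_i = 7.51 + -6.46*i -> [7.51, 1.05, -5.41, -11.87, -18.33]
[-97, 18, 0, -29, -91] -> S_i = Random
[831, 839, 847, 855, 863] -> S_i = 831 + 8*i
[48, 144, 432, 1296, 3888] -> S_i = 48*3^i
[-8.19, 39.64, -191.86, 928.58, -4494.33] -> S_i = -8.19*(-4.84)^i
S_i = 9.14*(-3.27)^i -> [9.14, -29.89, 97.73, -319.59, 1045.05]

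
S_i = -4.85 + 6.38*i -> [-4.85, 1.53, 7.91, 14.29, 20.67]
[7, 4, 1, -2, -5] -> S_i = 7 + -3*i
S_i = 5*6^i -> [5, 30, 180, 1080, 6480]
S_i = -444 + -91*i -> [-444, -535, -626, -717, -808]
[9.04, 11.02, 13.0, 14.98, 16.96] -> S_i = 9.04 + 1.98*i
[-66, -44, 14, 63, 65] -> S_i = Random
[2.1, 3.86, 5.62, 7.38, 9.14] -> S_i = 2.10 + 1.76*i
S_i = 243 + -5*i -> [243, 238, 233, 228, 223]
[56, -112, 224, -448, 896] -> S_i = 56*-2^i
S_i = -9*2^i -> [-9, -18, -36, -72, -144]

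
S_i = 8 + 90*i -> [8, 98, 188, 278, 368]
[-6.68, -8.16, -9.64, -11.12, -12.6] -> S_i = -6.68 + -1.48*i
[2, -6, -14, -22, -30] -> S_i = 2 + -8*i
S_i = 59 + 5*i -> [59, 64, 69, 74, 79]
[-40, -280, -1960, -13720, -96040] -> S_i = -40*7^i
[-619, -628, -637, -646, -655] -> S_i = -619 + -9*i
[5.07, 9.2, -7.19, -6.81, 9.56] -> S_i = Random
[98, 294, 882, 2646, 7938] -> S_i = 98*3^i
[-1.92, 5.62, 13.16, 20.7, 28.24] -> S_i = -1.92 + 7.54*i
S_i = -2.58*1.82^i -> [-2.58, -4.7, -8.55, -15.55, -28.31]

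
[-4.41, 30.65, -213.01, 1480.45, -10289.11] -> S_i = -4.41*(-6.95)^i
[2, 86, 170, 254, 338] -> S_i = 2 + 84*i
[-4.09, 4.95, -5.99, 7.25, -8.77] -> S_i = -4.09*(-1.21)^i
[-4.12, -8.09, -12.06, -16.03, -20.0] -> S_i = -4.12 + -3.97*i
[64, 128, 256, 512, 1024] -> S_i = 64*2^i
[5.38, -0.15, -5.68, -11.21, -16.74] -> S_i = 5.38 + -5.53*i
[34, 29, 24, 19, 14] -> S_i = 34 + -5*i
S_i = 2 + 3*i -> [2, 5, 8, 11, 14]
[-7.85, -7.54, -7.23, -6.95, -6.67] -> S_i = -7.85*0.96^i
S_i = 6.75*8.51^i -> [6.75, 57.44, 488.84, 4159.99, 35401.53]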